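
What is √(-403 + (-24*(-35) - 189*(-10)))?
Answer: √2327 ≈ 48.239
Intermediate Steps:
√(-403 + (-24*(-35) - 189*(-10))) = √(-403 + (840 + 1890)) = √(-403 + 2730) = √2327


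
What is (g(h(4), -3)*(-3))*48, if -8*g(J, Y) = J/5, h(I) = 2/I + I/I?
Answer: 27/5 ≈ 5.4000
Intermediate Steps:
h(I) = 1 + 2/I (h(I) = 2/I + 1 = 1 + 2/I)
g(J, Y) = -J/40 (g(J, Y) = -J/(8*5) = -J/40)
(g(h(4), -3)*(-3))*48 = (-(2 + 4)/(40*4)*(-3))*48 = (-6/160*(-3))*48 = (-1/40*3/2*(-3))*48 = -3/80*(-3)*48 = (9/80)*48 = 27/5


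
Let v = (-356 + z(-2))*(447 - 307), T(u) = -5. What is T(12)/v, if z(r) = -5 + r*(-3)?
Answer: 1/9940 ≈ 0.00010060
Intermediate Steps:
z(r) = -5 - 3*r
v = -49700 (v = (-356 + (-5 - 3*(-2)))*(447 - 307) = (-356 + (-5 + 6))*140 = (-356 + 1)*140 = -355*140 = -49700)
T(12)/v = -5/(-49700) = -5*(-1/49700) = 1/9940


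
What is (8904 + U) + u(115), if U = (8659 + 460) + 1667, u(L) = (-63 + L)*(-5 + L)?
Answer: 25410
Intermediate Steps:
U = 10786 (U = 9119 + 1667 = 10786)
(8904 + U) + u(115) = (8904 + 10786) + (315 + 115² - 68*115) = 19690 + (315 + 13225 - 7820) = 19690 + 5720 = 25410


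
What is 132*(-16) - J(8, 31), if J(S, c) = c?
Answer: -2143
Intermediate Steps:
132*(-16) - J(8, 31) = 132*(-16) - 1*31 = -2112 - 31 = -2143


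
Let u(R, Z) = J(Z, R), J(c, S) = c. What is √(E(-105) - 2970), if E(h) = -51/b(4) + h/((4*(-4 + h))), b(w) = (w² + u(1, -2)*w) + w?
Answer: I*√35334203/109 ≈ 54.534*I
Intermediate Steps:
u(R, Z) = Z
b(w) = w² - w (b(w) = (w² - 2*w) + w = w² - w)
E(h) = -17/4 + h/(-16 + 4*h) (E(h) = -51*1/(4*(-1 + 4)) + h/((4*(-4 + h))) = -51/(4*3) + h/(-16 + 4*h) = -51/12 + h/(-16 + 4*h) = -51*1/12 + h/(-16 + 4*h) = -17/4 + h/(-16 + 4*h))
√(E(-105) - 2970) = √((17 - 4*(-105))/(-4 - 105) - 2970) = √((17 + 420)/(-109) - 2970) = √(-1/109*437 - 2970) = √(-437/109 - 2970) = √(-324167/109) = I*√35334203/109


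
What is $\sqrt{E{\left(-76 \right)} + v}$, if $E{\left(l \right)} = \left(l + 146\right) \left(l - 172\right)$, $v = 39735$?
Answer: $5 \sqrt{895} \approx 149.58$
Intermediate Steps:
$E{\left(l \right)} = \left(-172 + l\right) \left(146 + l\right)$ ($E{\left(l \right)} = \left(146 + l\right) \left(-172 + l\right) = \left(-172 + l\right) \left(146 + l\right)$)
$\sqrt{E{\left(-76 \right)} + v} = \sqrt{\left(-25112 + \left(-76\right)^{2} - -1976\right) + 39735} = \sqrt{\left(-25112 + 5776 + 1976\right) + 39735} = \sqrt{-17360 + 39735} = \sqrt{22375} = 5 \sqrt{895}$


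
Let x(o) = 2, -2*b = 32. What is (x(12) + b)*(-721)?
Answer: 10094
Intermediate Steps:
b = -16 (b = -½*32 = -16)
(x(12) + b)*(-721) = (2 - 16)*(-721) = -14*(-721) = 10094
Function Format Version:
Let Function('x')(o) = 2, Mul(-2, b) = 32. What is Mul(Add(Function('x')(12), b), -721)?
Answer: 10094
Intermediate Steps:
b = -16 (b = Mul(Rational(-1, 2), 32) = -16)
Mul(Add(Function('x')(12), b), -721) = Mul(Add(2, -16), -721) = Mul(-14, -721) = 10094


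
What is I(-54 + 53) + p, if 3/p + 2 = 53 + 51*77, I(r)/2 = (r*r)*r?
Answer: -2651/1326 ≈ -1.9992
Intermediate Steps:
I(r) = 2*r³ (I(r) = 2*((r*r)*r) = 2*(r²*r) = 2*r³)
p = 1/1326 (p = 3/(-2 + (53 + 51*77)) = 3/(-2 + (53 + 3927)) = 3/(-2 + 3980) = 3/3978 = 3*(1/3978) = 1/1326 ≈ 0.00075415)
I(-54 + 53) + p = 2*(-54 + 53)³ + 1/1326 = 2*(-1)³ + 1/1326 = 2*(-1) + 1/1326 = -2 + 1/1326 = -2651/1326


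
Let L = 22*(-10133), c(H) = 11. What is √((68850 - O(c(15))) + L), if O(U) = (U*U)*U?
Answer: 149*I*√7 ≈ 394.22*I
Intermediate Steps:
O(U) = U³ (O(U) = U²*U = U³)
L = -222926
√((68850 - O(c(15))) + L) = √((68850 - 1*11³) - 222926) = √((68850 - 1*1331) - 222926) = √((68850 - 1331) - 222926) = √(67519 - 222926) = √(-155407) = 149*I*√7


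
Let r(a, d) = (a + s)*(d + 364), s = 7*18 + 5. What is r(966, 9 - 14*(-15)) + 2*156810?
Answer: 953171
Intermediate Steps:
s = 131 (s = 126 + 5 = 131)
r(a, d) = (131 + a)*(364 + d) (r(a, d) = (a + 131)*(d + 364) = (131 + a)*(364 + d))
r(966, 9 - 14*(-15)) + 2*156810 = (47684 + 131*(9 - 14*(-15)) + 364*966 + 966*(9 - 14*(-15))) + 2*156810 = (47684 + 131*(9 + 210) + 351624 + 966*(9 + 210)) + 313620 = (47684 + 131*219 + 351624 + 966*219) + 313620 = (47684 + 28689 + 351624 + 211554) + 313620 = 639551 + 313620 = 953171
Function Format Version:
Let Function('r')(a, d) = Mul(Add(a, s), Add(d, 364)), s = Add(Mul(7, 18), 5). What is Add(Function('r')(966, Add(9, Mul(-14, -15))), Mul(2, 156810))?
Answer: 953171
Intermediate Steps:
s = 131 (s = Add(126, 5) = 131)
Function('r')(a, d) = Mul(Add(131, a), Add(364, d)) (Function('r')(a, d) = Mul(Add(a, 131), Add(d, 364)) = Mul(Add(131, a), Add(364, d)))
Add(Function('r')(966, Add(9, Mul(-14, -15))), Mul(2, 156810)) = Add(Add(47684, Mul(131, Add(9, Mul(-14, -15))), Mul(364, 966), Mul(966, Add(9, Mul(-14, -15)))), Mul(2, 156810)) = Add(Add(47684, Mul(131, Add(9, 210)), 351624, Mul(966, Add(9, 210))), 313620) = Add(Add(47684, Mul(131, 219), 351624, Mul(966, 219)), 313620) = Add(Add(47684, 28689, 351624, 211554), 313620) = Add(639551, 313620) = 953171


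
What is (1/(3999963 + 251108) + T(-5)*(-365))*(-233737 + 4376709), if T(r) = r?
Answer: 32142024328639872/4251071 ≈ 7.5609e+9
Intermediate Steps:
(1/(3999963 + 251108) + T(-5)*(-365))*(-233737 + 4376709) = (1/(3999963 + 251108) - 5*(-365))*(-233737 + 4376709) = (1/4251071 + 1825)*4142972 = (7758204576/4251071)*4142972 = 32142024328639872/4251071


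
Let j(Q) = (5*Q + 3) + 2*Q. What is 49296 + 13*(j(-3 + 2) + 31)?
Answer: 49647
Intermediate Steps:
j(Q) = 3 + 7*Q (j(Q) = (3 + 5*Q) + 2*Q = 3 + 7*Q)
49296 + 13*(j(-3 + 2) + 31) = 49296 + 13*((3 + 7*(-3 + 2)) + 31) = 49296 + 13*((3 + 7*(-1)) + 31) = 49296 + 13*((3 - 7) + 31) = 49296 + 13*(-4 + 31) = 49296 + 13*27 = 49296 + 351 = 49647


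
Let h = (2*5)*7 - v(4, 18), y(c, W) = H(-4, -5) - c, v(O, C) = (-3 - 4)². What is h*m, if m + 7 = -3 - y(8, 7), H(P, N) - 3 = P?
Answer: -21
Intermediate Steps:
H(P, N) = 3 + P
v(O, C) = 49 (v(O, C) = (-7)² = 49)
y(c, W) = -1 - c (y(c, W) = (3 - 4) - c = -1 - c)
m = -1 (m = -7 + (-3 - (-1 - 1*8)) = -7 + (-3 - (-1 - 8)) = -7 + (-3 - 1*(-9)) = -7 + (-3 + 9) = -7 + 6 = -1)
h = 21 (h = (2*5)*7 - 1*49 = 10*7 - 49 = 70 - 49 = 21)
h*m = 21*(-1) = -21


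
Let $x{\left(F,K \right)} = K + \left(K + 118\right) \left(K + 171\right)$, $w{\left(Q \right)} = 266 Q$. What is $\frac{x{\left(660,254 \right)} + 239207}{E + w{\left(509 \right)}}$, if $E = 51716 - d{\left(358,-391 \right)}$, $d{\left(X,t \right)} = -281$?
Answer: $\frac{397561}{187391} \approx 2.1216$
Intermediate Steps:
$E = 51997$ ($E = 51716 - -281 = 51716 + 281 = 51997$)
$x{\left(F,K \right)} = K + \left(118 + K\right) \left(171 + K\right)$
$\frac{x{\left(660,254 \right)} + 239207}{E + w{\left(509 \right)}} = \frac{\left(20178 + 254^{2} + 290 \cdot 254\right) + 239207}{51997 + 266 \cdot 509} = \frac{\left(20178 + 64516 + 73660\right) + 239207}{51997 + 135394} = \frac{158354 + 239207}{187391} = 397561 \cdot \frac{1}{187391} = \frac{397561}{187391}$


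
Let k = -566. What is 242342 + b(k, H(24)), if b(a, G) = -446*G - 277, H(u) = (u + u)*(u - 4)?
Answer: -186095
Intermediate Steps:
H(u) = 2*u*(-4 + u) (H(u) = (2*u)*(-4 + u) = 2*u*(-4 + u))
b(a, G) = -277 - 446*G
242342 + b(k, H(24)) = 242342 + (-277 - 892*24*(-4 + 24)) = 242342 + (-277 - 892*24*20) = 242342 + (-277 - 446*960) = 242342 + (-277 - 428160) = 242342 - 428437 = -186095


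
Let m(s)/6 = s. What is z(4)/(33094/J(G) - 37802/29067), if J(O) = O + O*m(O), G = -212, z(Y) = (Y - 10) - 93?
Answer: 387691983558/4611940603 ≈ 84.063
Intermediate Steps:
m(s) = 6*s
z(Y) = -103 + Y (z(Y) = (-10 + Y) - 93 = -103 + Y)
J(O) = O + 6*O² (J(O) = O + O*(6*O) = O + 6*O²)
z(4)/(33094/J(G) - 37802/29067) = (-103 + 4)/(33094/((-212*(1 + 6*(-212)))) - 37802/29067) = -99/(33094/((-212*(1 - 1272))) - 37802*1/29067) = -99/(33094/((-212*(-1271))) - 37802/29067) = -99/(33094/269452 - 37802/29067) = -99/(33094*(1/269452) - 37802/29067) = -99/(16547/134726 - 37802/29067) = -99/(-4611940603/3916080642) = -99*(-3916080642/4611940603) = 387691983558/4611940603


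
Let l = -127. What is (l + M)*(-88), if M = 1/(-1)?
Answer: 11264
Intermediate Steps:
M = -1
(l + M)*(-88) = (-127 - 1)*(-88) = -128*(-88) = 11264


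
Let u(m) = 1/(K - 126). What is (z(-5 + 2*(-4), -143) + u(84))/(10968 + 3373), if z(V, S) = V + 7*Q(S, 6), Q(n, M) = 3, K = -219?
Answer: 2759/4947645 ≈ 0.00055764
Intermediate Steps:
u(m) = -1/345 (u(m) = 1/(-219 - 126) = 1/(-345) = -1/345)
z(V, S) = 21 + V (z(V, S) = V + 7*3 = V + 21 = 21 + V)
(z(-5 + 2*(-4), -143) + u(84))/(10968 + 3373) = ((21 + (-5 + 2*(-4))) - 1/345)/(10968 + 3373) = ((21 + (-5 - 8)) - 1/345)/14341 = ((21 - 13) - 1/345)*(1/14341) = (8 - 1/345)*(1/14341) = (2759/345)*(1/14341) = 2759/4947645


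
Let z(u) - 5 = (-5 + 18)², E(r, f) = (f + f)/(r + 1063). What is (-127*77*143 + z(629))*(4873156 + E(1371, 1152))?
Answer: -8292346072528892/1217 ≈ -6.8138e+12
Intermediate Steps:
E(r, f) = 2*f/(1063 + r) (E(r, f) = (2*f)/(1063 + r) = 2*f/(1063 + r))
z(u) = 174 (z(u) = 5 + (-5 + 18)² = 5 + 13² = 5 + 169 = 174)
(-127*77*143 + z(629))*(4873156 + E(1371, 1152)) = (-127*77*143 + 174)*(4873156 + 2*1152/(1063 + 1371)) = (-9779*143 + 174)*(4873156 + 2*1152/2434) = (-1398397 + 174)*(4873156 + 2*1152*(1/2434)) = -1398223*(4873156 + 1152/1217) = -1398223*5930632004/1217 = -8292346072528892/1217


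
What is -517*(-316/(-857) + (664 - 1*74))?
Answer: -261574082/857 ≈ -3.0522e+5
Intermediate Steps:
-517*(-316/(-857) + (664 - 1*74)) = -517*(-316*(-1/857) + (664 - 74)) = -517*(316/857 + 590) = -517*505946/857 = -261574082/857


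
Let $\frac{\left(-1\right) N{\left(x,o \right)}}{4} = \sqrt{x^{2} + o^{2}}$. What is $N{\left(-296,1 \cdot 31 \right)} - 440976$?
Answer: $-440976 - 4 \sqrt{88577} \approx -4.4217 \cdot 10^{5}$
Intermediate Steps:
$N{\left(x,o \right)} = - 4 \sqrt{o^{2} + x^{2}}$ ($N{\left(x,o \right)} = - 4 \sqrt{x^{2} + o^{2}} = - 4 \sqrt{o^{2} + x^{2}}$)
$N{\left(-296,1 \cdot 31 \right)} - 440976 = - 4 \sqrt{\left(1 \cdot 31\right)^{2} + \left(-296\right)^{2}} - 440976 = - 4 \sqrt{31^{2} + 87616} - 440976 = - 4 \sqrt{961 + 87616} - 440976 = - 4 \sqrt{88577} - 440976 = -440976 - 4 \sqrt{88577}$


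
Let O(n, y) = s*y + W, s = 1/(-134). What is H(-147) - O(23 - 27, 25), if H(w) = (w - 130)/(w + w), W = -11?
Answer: 119456/9849 ≈ 12.129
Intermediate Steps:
H(w) = (-130 + w)/(2*w) (H(w) = (-130 + w)/((2*w)) = (-130 + w)*(1/(2*w)) = (-130 + w)/(2*w))
s = -1/134 ≈ -0.0074627
O(n, y) = -11 - y/134 (O(n, y) = -y/134 - 11 = -11 - y/134)
H(-147) - O(23 - 27, 25) = (½)*(-130 - 147)/(-147) - (-11 - 1/134*25) = (½)*(-1/147)*(-277) - (-11 - 25/134) = 277/294 - 1*(-1499/134) = 277/294 + 1499/134 = 119456/9849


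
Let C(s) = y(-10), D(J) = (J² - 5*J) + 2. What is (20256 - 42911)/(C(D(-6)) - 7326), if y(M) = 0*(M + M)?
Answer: 22655/7326 ≈ 3.0924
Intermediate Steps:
y(M) = 0 (y(M) = 0*(2*M) = 0)
D(J) = 2 + J² - 5*J
C(s) = 0
(20256 - 42911)/(C(D(-6)) - 7326) = (20256 - 42911)/(0 - 7326) = -22655/(-7326) = -22655*(-1/7326) = 22655/7326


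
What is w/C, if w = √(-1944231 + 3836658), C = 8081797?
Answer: √1892427/8081797 ≈ 0.00017022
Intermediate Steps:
w = √1892427 ≈ 1375.7
w/C = √1892427/8081797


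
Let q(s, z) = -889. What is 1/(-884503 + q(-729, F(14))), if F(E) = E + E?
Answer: -1/885392 ≈ -1.1294e-6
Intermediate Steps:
F(E) = 2*E
1/(-884503 + q(-729, F(14))) = 1/(-884503 - 889) = 1/(-885392) = -1/885392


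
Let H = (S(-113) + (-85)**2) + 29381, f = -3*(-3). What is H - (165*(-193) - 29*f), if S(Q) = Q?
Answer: 68599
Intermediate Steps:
f = 9
H = 36493 (H = (-113 + (-85)**2) + 29381 = (-113 + 7225) + 29381 = 7112 + 29381 = 36493)
H - (165*(-193) - 29*f) = 36493 - (165*(-193) - 29*9) = 36493 - (-31845 - 261) = 36493 - 1*(-32106) = 36493 + 32106 = 68599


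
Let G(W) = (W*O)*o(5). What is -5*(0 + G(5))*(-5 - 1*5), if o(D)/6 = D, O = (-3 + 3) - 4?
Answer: -30000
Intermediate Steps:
O = -4 (O = 0 - 4 = -4)
o(D) = 6*D
G(W) = -120*W (G(W) = (W*(-4))*(6*5) = -4*W*30 = -120*W)
-5*(0 + G(5))*(-5 - 1*5) = -5*(0 - 120*5)*(-5 - 1*5) = -5*(0 - 600)*(-5 - 5) = -(-3000)*(-10) = -5*6000 = -30000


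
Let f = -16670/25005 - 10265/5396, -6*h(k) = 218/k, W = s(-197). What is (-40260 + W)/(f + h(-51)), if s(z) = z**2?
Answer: 1197928188/1532773 ≈ 781.54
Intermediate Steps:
W = 38809 (W = (-197)**2 = 38809)
h(k) = -109/(3*k)
f = -41587/16188 (f = -16670*1/25005 - 10265*1/5396 = -2/3 - 10265/5396 = -41587/16188 ≈ -2.5690)
(-40260 + W)/(f + h(-51)) = (-40260 + 38809)/(-41587/16188 - 109/3/(-51)) = -1451/(-41587/16188 - 109/3*(-1/51)) = -1451/(-41587/16188 + 109/153) = -1451/(-1532773/825588) = -1451*(-825588/1532773) = 1197928188/1532773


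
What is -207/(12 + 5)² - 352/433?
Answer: -191359/125137 ≈ -1.5292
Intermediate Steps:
-207/(12 + 5)² - 352/433 = -207/(17²) - 352*1/433 = -207/289 - 352/433 = -191359/125137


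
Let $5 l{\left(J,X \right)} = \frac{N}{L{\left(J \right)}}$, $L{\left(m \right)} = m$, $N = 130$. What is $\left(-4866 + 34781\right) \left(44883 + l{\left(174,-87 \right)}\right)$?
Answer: $\frac{116813109110}{87} \approx 1.3427 \cdot 10^{9}$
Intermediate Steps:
$l{\left(J,X \right)} = \frac{26}{J}$ ($l{\left(J,X \right)} = \frac{130 \frac{1}{J}}{5} = \frac{26}{J}$)
$\left(-4866 + 34781\right) \left(44883 + l{\left(174,-87 \right)}\right) = \left(-4866 + 34781\right) \left(44883 + \frac{26}{174}\right) = 29915 \left(44883 + 26 \cdot \frac{1}{174}\right) = 29915 \left(44883 + \frac{13}{87}\right) = 29915 \cdot \frac{3904834}{87} = \frac{116813109110}{87}$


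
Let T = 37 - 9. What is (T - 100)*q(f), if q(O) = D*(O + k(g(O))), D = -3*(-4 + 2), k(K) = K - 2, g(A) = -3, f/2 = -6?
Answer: 7344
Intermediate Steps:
f = -12 (f = 2*(-6) = -12)
k(K) = -2 + K
D = 6 (D = -3*(-2) = 6)
T = 28
q(O) = -30 + 6*O (q(O) = 6*(O + (-2 - 3)) = 6*(O - 5) = 6*(-5 + O) = -30 + 6*O)
(T - 100)*q(f) = (28 - 100)*(-30 + 6*(-12)) = -72*(-30 - 72) = -72*(-102) = 7344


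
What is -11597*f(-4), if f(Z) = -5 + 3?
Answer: 23194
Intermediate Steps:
f(Z) = -2
-11597*f(-4) = -11597*(-2) = 23194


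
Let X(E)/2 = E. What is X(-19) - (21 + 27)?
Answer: -86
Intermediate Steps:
X(E) = 2*E
X(-19) - (21 + 27) = 2*(-19) - (21 + 27) = -38 - 1*48 = -38 - 48 = -86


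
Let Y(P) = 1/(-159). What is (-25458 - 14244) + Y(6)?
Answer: -6312619/159 ≈ -39702.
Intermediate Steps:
Y(P) = -1/159
(-25458 - 14244) + Y(6) = (-25458 - 14244) - 1/159 = -39702 - 1/159 = -6312619/159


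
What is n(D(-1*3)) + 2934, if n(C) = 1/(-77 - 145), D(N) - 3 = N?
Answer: 651347/222 ≈ 2934.0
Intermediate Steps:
D(N) = 3 + N
n(C) = -1/222 (n(C) = 1/(-222) = -1/222)
n(D(-1*3)) + 2934 = -1/222 + 2934 = 651347/222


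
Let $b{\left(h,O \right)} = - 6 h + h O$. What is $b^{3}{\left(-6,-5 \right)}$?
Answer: $287496$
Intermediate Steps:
$b{\left(h,O \right)} = - 6 h + O h$
$b^{3}{\left(-6,-5 \right)} = \left(- 6 \left(-6 - 5\right)\right)^{3} = \left(\left(-6\right) \left(-11\right)\right)^{3} = 66^{3} = 287496$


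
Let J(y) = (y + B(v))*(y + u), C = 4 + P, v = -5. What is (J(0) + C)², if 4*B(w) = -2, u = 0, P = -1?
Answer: 9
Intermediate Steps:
B(w) = -½ (B(w) = (¼)*(-2) = -½)
C = 3 (C = 4 - 1 = 3)
J(y) = y*(-½ + y) (J(y) = (y - ½)*(y + 0) = (-½ + y)*y = y*(-½ + y))
(J(0) + C)² = (0*(-½ + 0) + 3)² = (0*(-½) + 3)² = (0 + 3)² = 3² = 9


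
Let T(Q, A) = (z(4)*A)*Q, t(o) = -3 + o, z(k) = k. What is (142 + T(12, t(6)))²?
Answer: 81796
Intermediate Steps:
T(Q, A) = 4*A*Q (T(Q, A) = (4*A)*Q = 4*A*Q)
(142 + T(12, t(6)))² = (142 + 4*(-3 + 6)*12)² = (142 + 4*3*12)² = (142 + 144)² = 286² = 81796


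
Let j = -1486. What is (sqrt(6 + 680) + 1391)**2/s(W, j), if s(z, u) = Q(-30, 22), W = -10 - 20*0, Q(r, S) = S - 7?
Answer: 645189/5 + 19474*sqrt(14)/15 ≈ 1.3390e+5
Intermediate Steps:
Q(r, S) = -7 + S
W = -10 (W = -10 + 0 = -10)
s(z, u) = 15 (s(z, u) = -7 + 22 = 15)
(sqrt(6 + 680) + 1391)**2/s(W, j) = (sqrt(6 + 680) + 1391)**2/15 = (sqrt(686) + 1391)**2*(1/15) = (7*sqrt(14) + 1391)**2*(1/15) = (1391 + 7*sqrt(14))**2*(1/15) = (1391 + 7*sqrt(14))**2/15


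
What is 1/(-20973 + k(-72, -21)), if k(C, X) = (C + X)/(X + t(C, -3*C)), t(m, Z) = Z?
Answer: -65/1363276 ≈ -4.7679e-5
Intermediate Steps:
k(C, X) = (C + X)/(X - 3*C)
1/(-20973 + k(-72, -21)) = 1/(-20973 + (-1*(-72) - 1*(-21))/(-1*(-21) + 3*(-72))) = 1/(-20973 + (72 + 21)/(21 - 216)) = 1/(-20973 + 93/(-195)) = 1/(-20973 - 1/195*93) = 1/(-20973 - 31/65) = 1/(-1363276/65) = -65/1363276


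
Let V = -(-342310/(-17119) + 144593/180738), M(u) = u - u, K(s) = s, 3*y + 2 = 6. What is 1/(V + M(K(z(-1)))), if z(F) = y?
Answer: -3094053822/64343712347 ≈ -0.048086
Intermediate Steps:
y = 4/3 (y = -⅔ + (⅓)*6 = -⅔ + 2 = 4/3 ≈ 1.3333)
z(F) = 4/3
M(u) = 0
V = -64343712347/3094053822 (V = -(-342310*(-1/17119) + 144593*(1/180738)) = -(342310/17119 + 144593/180738) = -1*64343712347/3094053822 = -64343712347/3094053822 ≈ -20.796)
1/(V + M(K(z(-1)))) = 1/(-64343712347/3094053822 + 0) = 1/(-64343712347/3094053822) = -3094053822/64343712347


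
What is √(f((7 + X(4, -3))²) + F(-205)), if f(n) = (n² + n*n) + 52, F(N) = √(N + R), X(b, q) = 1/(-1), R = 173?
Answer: 2*√(661 + I*√2) ≈ 51.42 + 0.055007*I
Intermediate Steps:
X(b, q) = -1
F(N) = √(173 + N) (F(N) = √(N + 173) = √(173 + N))
f(n) = 52 + 2*n² (f(n) = (n² + n²) + 52 = 2*n² + 52 = 52 + 2*n²)
√(f((7 + X(4, -3))²) + F(-205)) = √((52 + 2*((7 - 1)²)²) + √(173 - 205)) = √((52 + 2*(6²)²) + √(-32)) = √((52 + 2*36²) + 4*I*√2) = √((52 + 2*1296) + 4*I*√2) = √((52 + 2592) + 4*I*√2) = √(2644 + 4*I*√2)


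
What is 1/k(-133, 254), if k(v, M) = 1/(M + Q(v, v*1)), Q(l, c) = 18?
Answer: 272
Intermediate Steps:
k(v, M) = 1/(18 + M) (k(v, M) = 1/(M + 18) = 1/(18 + M))
1/k(-133, 254) = 1/(1/(18 + 254)) = 1/(1/272) = 272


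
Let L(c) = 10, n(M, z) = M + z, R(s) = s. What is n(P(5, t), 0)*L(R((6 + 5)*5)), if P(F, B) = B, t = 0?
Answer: 0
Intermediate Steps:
n(P(5, t), 0)*L(R((6 + 5)*5)) = (0 + 0)*10 = 0*10 = 0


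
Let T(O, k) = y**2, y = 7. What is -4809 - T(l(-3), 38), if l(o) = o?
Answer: -4858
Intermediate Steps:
T(O, k) = 49 (T(O, k) = 7**2 = 49)
-4809 - T(l(-3), 38) = -4809 - 1*49 = -4809 - 49 = -4858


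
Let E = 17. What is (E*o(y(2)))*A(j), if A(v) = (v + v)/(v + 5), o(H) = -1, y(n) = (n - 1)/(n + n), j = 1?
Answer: -17/3 ≈ -5.6667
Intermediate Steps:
y(n) = (-1 + n)/(2*n) (y(n) = (-1 + n)/((2*n)) = (-1 + n)*(1/(2*n)) = (-1 + n)/(2*n))
A(v) = 2*v/(5 + v) (A(v) = (2*v)/(5 + v) = 2*v/(5 + v))
(E*o(y(2)))*A(j) = (17*(-1))*(2*1/(5 + 1)) = -34/6 = -17*⅓ = -17/3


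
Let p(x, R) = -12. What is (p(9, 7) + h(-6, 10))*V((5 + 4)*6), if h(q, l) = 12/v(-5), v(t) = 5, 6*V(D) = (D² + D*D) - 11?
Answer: -46568/5 ≈ -9313.6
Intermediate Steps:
V(D) = -11/6 + D²/3 (V(D) = ((D² + D*D) - 11)/6 = ((D² + D²) - 11)/6 = (2*D² - 11)/6 = (-11 + 2*D²)/6 = -11/6 + D²/3)
h(q, l) = 12/5
(p(9, 7) + h(-6, 10))*V((5 + 4)*6) = (-12 + 12/5)*(-11/6 + ((5 + 4)*6)²/3) = -48*(-11/6 + (9*6)²/3)/5 = -48*(-11/6 + (⅓)*54²)/5 = -48*(-11/6 + (⅓)*2916)/5 = -48*(-11/6 + 972)/5 = -48/5*5821/6 = -46568/5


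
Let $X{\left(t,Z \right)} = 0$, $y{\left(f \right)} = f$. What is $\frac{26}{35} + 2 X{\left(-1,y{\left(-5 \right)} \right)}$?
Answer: $\frac{26}{35} \approx 0.74286$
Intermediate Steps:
$\frac{26}{35} + 2 X{\left(-1,y{\left(-5 \right)} \right)} = \frac{26}{35} + 2 \cdot 0 = 26 \cdot \frac{1}{35} + 0 = \frac{26}{35} + 0 = \frac{26}{35}$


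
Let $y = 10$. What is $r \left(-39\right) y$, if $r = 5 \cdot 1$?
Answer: $-1950$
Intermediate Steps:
$r = 5$
$r \left(-39\right) y = 5 \left(-39\right) 10 = \left(-195\right) 10 = -1950$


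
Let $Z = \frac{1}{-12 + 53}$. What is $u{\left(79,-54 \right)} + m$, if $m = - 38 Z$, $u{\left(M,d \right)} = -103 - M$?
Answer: $- \frac{7500}{41} \approx -182.93$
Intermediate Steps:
$Z = \frac{1}{41} \approx 0.02439$
$m = - \frac{38}{41}$ ($m = \left(-38\right) \frac{1}{41} = - \frac{38}{41} \approx -0.92683$)
$u{\left(79,-54 \right)} + m = \left(-103 - 79\right) - \frac{38}{41} = -182 - \frac{38}{41} = - \frac{7500}{41}$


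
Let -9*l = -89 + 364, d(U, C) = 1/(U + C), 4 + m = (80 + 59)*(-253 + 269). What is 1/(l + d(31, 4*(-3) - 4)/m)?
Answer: -33300/1017499 ≈ -0.032727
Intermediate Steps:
m = 2220 (m = -4 + (80 + 59)*(-253 + 269) = -4 + 139*16 = -4 + 2224 = 2220)
d(U, C) = 1/(C + U)
l = -275/9 (l = -(-89 + 364)/9 = -1/9*275 = -275/9 ≈ -30.556)
1/(l + d(31, 4*(-3) - 4)/m) = 1/(-275/9 + 1/(((4*(-3) - 4) + 31)*2220)) = 1/(-275/9 + (1/2220)/((-12 - 4) + 31)) = 1/(-275/9 + (1/2220)/(-16 + 31)) = 1/(-275/9 + (1/2220)/15) = 1/(-275/9 + (1/15)*(1/2220)) = 1/(-275/9 + 1/33300) = 1/(-1017499/33300) = -33300/1017499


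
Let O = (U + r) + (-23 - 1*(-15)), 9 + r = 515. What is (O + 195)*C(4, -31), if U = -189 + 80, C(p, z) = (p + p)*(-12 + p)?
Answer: -37376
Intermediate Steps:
r = 506 (r = -9 + 515 = 506)
C(p, z) = 2*p*(-12 + p) (C(p, z) = (2*p)*(-12 + p) = 2*p*(-12 + p))
U = -109
O = 389 (O = (-109 + 506) + (-23 - 1*(-15)) = 397 + (-23 + 15) = 397 - 8 = 389)
(O + 195)*C(4, -31) = (389 + 195)*(2*4*(-12 + 4)) = 584*(2*4*(-8)) = 584*(-64) = -37376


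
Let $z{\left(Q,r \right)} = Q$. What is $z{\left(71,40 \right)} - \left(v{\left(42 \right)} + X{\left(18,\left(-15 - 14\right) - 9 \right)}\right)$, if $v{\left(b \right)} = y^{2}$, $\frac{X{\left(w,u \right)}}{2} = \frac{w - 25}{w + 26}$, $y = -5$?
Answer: $\frac{1019}{22} \approx 46.318$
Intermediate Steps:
$X{\left(w,u \right)} = \frac{2 \left(-25 + w\right)}{26 + w}$ ($X{\left(w,u \right)} = 2 \frac{w - 25}{w + 26} = 2 \frac{-25 + w}{26 + w} = \frac{2 \left(-25 + w\right)}{26 + w}$)
$v{\left(b \right)} = 25$ ($v{\left(b \right)} = \left(-5\right)^{2} = 25$)
$z{\left(71,40 \right)} - \left(v{\left(42 \right)} + X{\left(18,\left(-15 - 14\right) - 9 \right)}\right) = 71 - \left(25 + \frac{2 \left(-25 + 18\right)}{26 + 18}\right) = 71 - \left(25 + 2 \cdot \frac{1}{44} \left(-7\right)\right) = 71 - \left(25 - \frac{7}{22}\right) = 71 - \frac{543}{22} = \frac{1019}{22}$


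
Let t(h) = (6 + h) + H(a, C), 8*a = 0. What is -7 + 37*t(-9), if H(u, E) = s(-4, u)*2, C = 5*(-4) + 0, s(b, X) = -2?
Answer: -266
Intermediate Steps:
a = 0 (a = (⅛)*0 = 0)
C = -20 (C = -20 + 0 = -20)
H(u, E) = -4 (H(u, E) = -2*2 = -4)
t(h) = 2 + h (t(h) = (6 + h) - 4 = 2 + h)
-7 + 37*t(-9) = -7 + 37*(2 - 9) = -7 + 37*(-7) = -7 - 259 = -266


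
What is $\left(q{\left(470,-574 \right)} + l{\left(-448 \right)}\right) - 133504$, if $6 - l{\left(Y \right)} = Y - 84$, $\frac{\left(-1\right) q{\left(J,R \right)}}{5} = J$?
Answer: $-135316$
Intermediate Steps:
$q{\left(J,R \right)} = - 5 J$
$l{\left(Y \right)} = 90 - Y$ ($l{\left(Y \right)} = 6 - \left(Y - 84\right) = 6 - \left(-84 + Y\right) = 90 - Y$)
$\left(q{\left(470,-574 \right)} + l{\left(-448 \right)}\right) - 133504 = \left(\left(-5\right) 470 + \left(90 - -448\right)\right) - 133504 = \left(-2350 + \left(90 + 448\right)\right) - 133504 = \left(-2350 + 538\right) - 133504 = -1812 - 133504 = -135316$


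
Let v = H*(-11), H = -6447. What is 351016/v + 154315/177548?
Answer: 10466535089/1798738788 ≈ 5.8188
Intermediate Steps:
v = 70917 (v = -6447*(-11) = 70917)
351016/v + 154315/177548 = 351016/70917 + 154315/177548 = 351016*(1/70917) + 154315*(1/177548) = 351016/70917 + 22045/25364 = 10466535089/1798738788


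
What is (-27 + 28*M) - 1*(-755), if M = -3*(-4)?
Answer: 1064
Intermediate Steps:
M = 12
(-27 + 28*M) - 1*(-755) = (-27 + 28*12) - 1*(-755) = (-27 + 336) + 755 = 309 + 755 = 1064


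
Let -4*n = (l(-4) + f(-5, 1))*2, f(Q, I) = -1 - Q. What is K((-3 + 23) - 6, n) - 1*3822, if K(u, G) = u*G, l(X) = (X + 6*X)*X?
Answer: -4634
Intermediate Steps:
l(X) = 7*X**2 (l(X) = (7*X)*X = 7*X**2)
n = -58 (n = -(7*(-4)**2 + (-1 - 1*(-5)))*2/4 = -(7*16 + (-1 + 5))*2/4 = -(112 + 4)*2/4 = -29*2 = -1/4*232 = -58)
K(u, G) = G*u
K((-3 + 23) - 6, n) - 1*3822 = -58*((-3 + 23) - 6) - 1*3822 = -58*(20 - 6) - 3822 = -58*14 - 3822 = -812 - 3822 = -4634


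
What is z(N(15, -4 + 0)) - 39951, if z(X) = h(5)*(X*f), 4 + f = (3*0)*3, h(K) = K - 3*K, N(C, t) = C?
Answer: -39351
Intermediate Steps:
h(K) = -2*K
f = -4 (f = -4 + (3*0)*3 = -4 + 0*3 = -4 + 0 = -4)
z(X) = 40*X (z(X) = (-2*5)*(X*(-4)) = -(-40)*X = 40*X)
z(N(15, -4 + 0)) - 39951 = 40*15 - 39951 = 600 - 39951 = -39351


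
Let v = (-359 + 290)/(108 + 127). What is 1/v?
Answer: -235/69 ≈ -3.4058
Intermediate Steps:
v = -69/235 ≈ -0.29362
1/v = 1/(-69/235) = -235/69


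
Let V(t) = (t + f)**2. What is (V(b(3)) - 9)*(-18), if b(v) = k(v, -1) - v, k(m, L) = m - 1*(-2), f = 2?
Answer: -126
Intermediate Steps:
k(m, L) = 2 + m (k(m, L) = m + 2 = 2 + m)
b(v) = 2 (b(v) = (2 + v) - v = 2)
V(t) = (2 + t)**2 (V(t) = (t + 2)**2 = (2 + t)**2)
(V(b(3)) - 9)*(-18) = ((2 + 2)**2 - 9)*(-18) = (4**2 - 9)*(-18) = (16 - 9)*(-18) = 7*(-18) = -126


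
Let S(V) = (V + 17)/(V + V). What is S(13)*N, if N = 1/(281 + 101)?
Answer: 15/4966 ≈ 0.0030205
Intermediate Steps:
N = 1/382 ≈ 0.0026178
S(V) = (17 + V)/(2*V) (S(V) = (17 + V)/((2*V)) = (17 + V)*(1/(2*V)) = (17 + V)/(2*V))
S(13)*N = ((1/2)*(17 + 13)/13)*(1/382) = ((1/2)*(1/13)*30)*(1/382) = (15/13)*(1/382) = 15/4966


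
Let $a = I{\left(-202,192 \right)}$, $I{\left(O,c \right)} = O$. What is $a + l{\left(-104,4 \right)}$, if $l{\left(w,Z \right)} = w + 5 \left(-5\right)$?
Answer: $-331$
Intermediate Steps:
$a = -202$
$l{\left(w,Z \right)} = -25 + w$ ($l{\left(w,Z \right)} = w - 25 = -25 + w$)
$a + l{\left(-104,4 \right)} = -202 - 129 = -331$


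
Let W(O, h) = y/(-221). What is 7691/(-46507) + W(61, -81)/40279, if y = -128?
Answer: -68456706473/413989455113 ≈ -0.16536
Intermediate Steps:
W(O, h) = 128/221 (W(O, h) = -128/(-221) = -128*(-1/221) = 128/221)
7691/(-46507) + W(61, -81)/40279 = 7691/(-46507) + (128/221)/40279 = 7691*(-1/46507) + (128/221)*(1/40279) = -7691/46507 + 128/8901659 = -68456706473/413989455113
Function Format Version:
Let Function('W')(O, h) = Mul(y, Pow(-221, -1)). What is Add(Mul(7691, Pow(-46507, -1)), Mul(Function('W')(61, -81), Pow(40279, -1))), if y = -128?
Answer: Rational(-68456706473, 413989455113) ≈ -0.16536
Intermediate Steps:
Function('W')(O, h) = Rational(128, 221) (Function('W')(O, h) = Mul(-128, Pow(-221, -1)) = Mul(-128, Rational(-1, 221)) = Rational(128, 221))
Add(Mul(7691, Pow(-46507, -1)), Mul(Function('W')(61, -81), Pow(40279, -1))) = Add(Mul(7691, Pow(-46507, -1)), Mul(Rational(128, 221), Pow(40279, -1))) = Add(Mul(7691, Rational(-1, 46507)), Mul(Rational(128, 221), Rational(1, 40279))) = Add(Rational(-7691, 46507), Rational(128, 8901659)) = Rational(-68456706473, 413989455113)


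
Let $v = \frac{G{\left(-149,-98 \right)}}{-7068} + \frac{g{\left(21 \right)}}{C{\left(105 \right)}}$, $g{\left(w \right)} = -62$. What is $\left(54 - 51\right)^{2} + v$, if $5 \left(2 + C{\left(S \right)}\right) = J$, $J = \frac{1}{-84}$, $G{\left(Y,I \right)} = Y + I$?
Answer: $\frac{12513481}{312852} \approx 39.998$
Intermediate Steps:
$G{\left(Y,I \right)} = I + Y$
$J = - \frac{1}{84} \approx -0.011905$
$C{\left(S \right)} = - \frac{841}{420}$ ($C{\left(S \right)} = -2 + \frac{1}{5} \left(- \frac{1}{84}\right) = -2 - \frac{1}{420} = - \frac{841}{420}$)
$v = \frac{9697813}{312852}$ ($v = \frac{-98 - 149}{-7068} - \frac{62}{- \frac{841}{420}} = \left(-247\right) \left(- \frac{1}{7068}\right) - - \frac{26040}{841} = \frac{13}{372} + \frac{26040}{841} = \frac{9697813}{312852} \approx 30.998$)
$\left(54 - 51\right)^{2} + v = \left(54 - 51\right)^{2} + \frac{9697813}{312852} = 3^{2} + \frac{9697813}{312852} = 9 + \frac{9697813}{312852} = \frac{12513481}{312852}$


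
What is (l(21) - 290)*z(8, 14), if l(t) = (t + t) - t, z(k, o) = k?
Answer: -2152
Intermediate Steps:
l(t) = t (l(t) = 2*t - t = t)
(l(21) - 290)*z(8, 14) = (21 - 290)*8 = -269*8 = -2152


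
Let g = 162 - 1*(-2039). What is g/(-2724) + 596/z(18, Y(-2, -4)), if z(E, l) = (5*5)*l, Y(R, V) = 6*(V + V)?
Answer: -7404/5675 ≈ -1.3047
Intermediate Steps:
Y(R, V) = 12*V (Y(R, V) = 6*(2*V) = 12*V)
z(E, l) = 25*l
g = 2201 (g = 162 + 2039 = 2201)
g/(-2724) + 596/z(18, Y(-2, -4)) = 2201/(-2724) + 596/((25*(12*(-4)))) = 2201*(-1/2724) + 596/((25*(-48))) = -2201/2724 + 596/(-1200) = -2201/2724 + 596*(-1/1200) = -2201/2724 - 149/300 = -7404/5675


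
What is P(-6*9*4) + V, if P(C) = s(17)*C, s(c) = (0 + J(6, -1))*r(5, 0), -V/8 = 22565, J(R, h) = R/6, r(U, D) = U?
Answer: -181600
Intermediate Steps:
J(R, h) = R/6 (J(R, h) = R*(⅙) = R/6)
V = -180520 (V = -8*22565 = -180520)
s(c) = 5 (s(c) = (0 + (⅙)*6)*5 = (0 + 1)*5 = 1*5 = 5)
P(C) = 5*C
P(-6*9*4) + V = 5*(-6*9*4) - 180520 = 5*(-54*4) - 180520 = 5*(-216) - 180520 = -1080 - 180520 = -181600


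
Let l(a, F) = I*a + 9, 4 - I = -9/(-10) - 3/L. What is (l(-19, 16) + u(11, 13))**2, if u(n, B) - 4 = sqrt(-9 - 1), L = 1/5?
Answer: 10948481/100 - 3309*I*sqrt(10)/5 ≈ 1.0948e+5 - 2092.8*I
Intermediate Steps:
L = 1/5 ≈ 0.20000
u(n, B) = 4 + I*sqrt(10) (u(n, B) = 4 + sqrt(-9 - 1) = 4 + sqrt(-10) = 4 + I*sqrt(10))
I = 181/10 (I = 4 - (-9/(-10) - 3/1/5) = 4 - (-9*(-1/10) - 3*5) = 4 - (9/10 - 15) = 4 - 1*(-141/10) = 4 + 141/10 = 181/10 ≈ 18.100)
l(a, F) = 9 + 181*a/10 (l(a, F) = 181*a/10 + 9 = 9 + 181*a/10)
(l(-19, 16) + u(11, 13))**2 = ((9 + (181/10)*(-19)) + (4 + I*sqrt(10)))**2 = ((9 - 3439/10) + (4 + I*sqrt(10)))**2 = (-3349/10 + (4 + I*sqrt(10)))**2 = (-3309/10 + I*sqrt(10))**2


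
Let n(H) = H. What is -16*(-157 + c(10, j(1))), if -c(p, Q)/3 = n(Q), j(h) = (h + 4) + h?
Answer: 2800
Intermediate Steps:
j(h) = 4 + 2*h (j(h) = (4 + h) + h = 4 + 2*h)
c(p, Q) = -3*Q
-16*(-157 + c(10, j(1))) = -16*(-157 - 3*(4 + 2*1)) = -16*(-157 - 3*(4 + 2)) = -16*(-157 - 3*6) = -16*(-157 - 18) = -16*(-175) = 2800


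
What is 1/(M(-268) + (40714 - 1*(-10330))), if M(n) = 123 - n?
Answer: 1/51435 ≈ 1.9442e-5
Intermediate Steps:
1/(M(-268) + (40714 - 1*(-10330))) = 1/((123 - 1*(-268)) + (40714 - 1*(-10330))) = 1/((123 + 268) + (40714 + 10330)) = 1/(391 + 51044) = 1/51435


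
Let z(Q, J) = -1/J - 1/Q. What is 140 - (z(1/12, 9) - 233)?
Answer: 3466/9 ≈ 385.11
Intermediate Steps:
140 - (z(1/12, 9) - 233) = 140 - ((-1*9 - 1/12)/(9*(1/12)) - 233) = 140 - ((-9 - 1*1/12)/(9*(1/12)) - 233) = 140 - ((⅑)*12*(-9 - 1/12) - 233) = 140 - ((⅑)*12*(-109/12) - 233) = 140 - (-109/9 - 233) = 140 - 1*(-2206/9) = 140 + 2206/9 = 3466/9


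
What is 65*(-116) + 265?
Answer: -7275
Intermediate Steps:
65*(-116) + 265 = -7540 + 265 = -7275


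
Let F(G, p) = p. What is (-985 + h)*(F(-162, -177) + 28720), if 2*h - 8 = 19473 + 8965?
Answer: 377852234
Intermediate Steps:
h = 14223 (h = 4 + (19473 + 8965)/2 = 4 + (½)*28438 = 4 + 14219 = 14223)
(-985 + h)*(F(-162, -177) + 28720) = (-985 + 14223)*(-177 + 28720) = 13238*28543 = 377852234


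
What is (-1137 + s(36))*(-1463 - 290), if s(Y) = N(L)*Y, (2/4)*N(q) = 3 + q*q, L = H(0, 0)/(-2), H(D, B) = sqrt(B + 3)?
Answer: 1519851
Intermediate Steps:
H(D, B) = sqrt(3 + B)
L = -sqrt(3)/2 (L = sqrt(3 + 0)/(-2) = sqrt(3)*(-1/2) = -sqrt(3)/2 ≈ -0.86602)
N(q) = 6 + 2*q**2 (N(q) = 2*(3 + q*q) = 2*(3 + q**2) = 6 + 2*q**2)
s(Y) = 15*Y/2 (s(Y) = (6 + 2*(-sqrt(3)/2)**2)*Y = (6 + 2*(3/4))*Y = (6 + 3/2)*Y = 15*Y/2)
(-1137 + s(36))*(-1463 - 290) = (-1137 + (15/2)*36)*(-1463 - 290) = (-1137 + 270)*(-1753) = -867*(-1753) = 1519851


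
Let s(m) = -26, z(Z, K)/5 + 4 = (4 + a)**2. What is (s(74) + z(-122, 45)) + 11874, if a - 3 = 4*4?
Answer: 14473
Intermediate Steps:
a = 19 (a = 3 + 4*4 = 3 + 16 = 19)
z(Z, K) = 2625 (z(Z, K) = -20 + 5*(4 + 19)**2 = -20 + 5*23**2 = -20 + 5*529 = -20 + 2645 = 2625)
(s(74) + z(-122, 45)) + 11874 = (-26 + 2625) + 11874 = 2599 + 11874 = 14473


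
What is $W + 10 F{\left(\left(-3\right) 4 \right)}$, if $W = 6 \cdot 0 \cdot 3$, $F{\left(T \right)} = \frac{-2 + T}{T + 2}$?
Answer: $14$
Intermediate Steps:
$F{\left(T \right)} = \frac{-2 + T}{2 + T}$
$W = 0$ ($W = 0 \cdot 3 = 0$)
$W + 10 F{\left(\left(-3\right) 4 \right)} = 0 + 10 \frac{-2 - 12}{2 - 12} = 0 + 10 \frac{1}{-10} \left(-14\right) = 0 + 10 \left(\left(- \frac{1}{10}\right) \left(-14\right)\right) = 0 + 10 \cdot \frac{7}{5} = 0 + 14 = 14$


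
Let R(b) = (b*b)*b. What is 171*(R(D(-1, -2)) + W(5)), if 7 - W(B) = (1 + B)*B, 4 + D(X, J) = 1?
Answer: -8550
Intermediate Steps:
D(X, J) = -3 (D(X, J) = -4 + 1 = -3)
R(b) = b³ (R(b) = b²*b = b³)
W(B) = 7 - B*(1 + B) (W(B) = 7 - (1 + B)*B = 7 - B*(1 + B))
171*(R(D(-1, -2)) + W(5)) = 171*((-3)³ + (7 - 1*5 - 1*5²)) = 171*(-27 + (7 - 5 - 1*25)) = 171*(-27 + (7 - 5 - 25)) = 171*(-27 - 23) = 171*(-50) = -8550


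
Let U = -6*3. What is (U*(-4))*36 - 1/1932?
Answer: 5007743/1932 ≈ 2592.0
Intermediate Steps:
U = -18
(U*(-4))*36 - 1/1932 = -18*(-4)*36 - 1/1932 = 72*36 - 1*1/1932 = 2592 - 1/1932 = 5007743/1932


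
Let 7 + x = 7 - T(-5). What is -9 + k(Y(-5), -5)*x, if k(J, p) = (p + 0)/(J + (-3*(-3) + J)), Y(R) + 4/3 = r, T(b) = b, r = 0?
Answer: -246/19 ≈ -12.947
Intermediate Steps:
Y(R) = -4/3 (Y(R) = -4/3 + 0 = -4/3)
x = 5 (x = -7 + (7 - 1*(-5)) = -7 + (7 + 5) = -7 + 12 = 5)
k(J, p) = p/(9 + 2*J) (k(J, p) = p/(J + (9 + J)) = p/(9 + 2*J))
-9 + k(Y(-5), -5)*x = -9 - 5/(9 + 2*(-4/3))*5 = -9 - 5/(9 - 8/3)*5 = -9 - 5/19/3*5 = -9 - 5*3/19*5 = -9 - 15/19*5 = -9 - 75/19 = -246/19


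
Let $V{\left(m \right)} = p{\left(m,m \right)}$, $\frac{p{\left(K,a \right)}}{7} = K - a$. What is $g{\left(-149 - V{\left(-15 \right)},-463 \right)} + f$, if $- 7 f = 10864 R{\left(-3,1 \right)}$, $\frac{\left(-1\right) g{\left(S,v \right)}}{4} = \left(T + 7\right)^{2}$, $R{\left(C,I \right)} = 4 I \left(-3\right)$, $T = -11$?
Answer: $18560$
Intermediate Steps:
$p{\left(K,a \right)} = - 7 a + 7 K$ ($p{\left(K,a \right)} = 7 \left(K - a\right) = - 7 a + 7 K$)
$V{\left(m \right)} = 0$ ($V{\left(m \right)} = - 7 m + 7 m = 0$)
$R{\left(C,I \right)} = - 12 I$
$g{\left(S,v \right)} = -64$ ($g{\left(S,v \right)} = - 4 \left(-11 + 7\right)^{2} = - 4 \left(-4\right)^{2} = \left(-4\right) 16 = -64$)
$f = 18624$ ($f = - \frac{10864 \left(\left(-12\right) 1\right)}{7} = - \frac{10864 \left(-12\right)}{7} = \left(- \frac{1}{7}\right) \left(-130368\right) = 18624$)
$g{\left(-149 - V{\left(-15 \right)},-463 \right)} + f = -64 + 18624 = 18560$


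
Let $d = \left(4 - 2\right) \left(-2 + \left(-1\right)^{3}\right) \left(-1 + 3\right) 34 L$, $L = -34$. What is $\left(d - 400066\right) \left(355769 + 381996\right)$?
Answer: $-284920416410$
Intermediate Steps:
$d = 13872$ ($d = \left(4 - 2\right) \left(-2 + \left(-1\right)^{3}\right) \left(-1 + 3\right) 34 \left(-34\right) = 2 \left(-2 - 1\right) 2 \cdot 34 \left(-34\right) = 2 \left(\left(-3\right) 2\right) 34 \left(-34\right) = 2 \left(-6\right) 34 \left(-34\right) = \left(-12\right) 34 \left(-34\right) = \left(-408\right) \left(-34\right) = 13872$)
$\left(d - 400066\right) \left(355769 + 381996\right) = \left(13872 - 400066\right) \left(355769 + 381996\right) = \left(-386194\right) 737765 = -284920416410$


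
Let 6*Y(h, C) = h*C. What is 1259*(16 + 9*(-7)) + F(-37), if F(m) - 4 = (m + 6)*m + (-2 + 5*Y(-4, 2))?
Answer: -174092/3 ≈ -58031.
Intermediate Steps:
Y(h, C) = C*h/6 (Y(h, C) = (h*C)/6 = (C*h)/6 = C*h/6)
F(m) = -14/3 + m*(6 + m) (F(m) = 4 + ((m + 6)*m + (-2 + 5*((1/6)*2*(-4)))) = 4 + ((6 + m)*m + (-2 + 5*(-4/3))) = 4 + (m*(6 + m) + (-2 - 20/3)) = 4 + (m*(6 + m) - 26/3) = 4 + (-26/3 + m*(6 + m)) = -14/3 + m*(6 + m))
1259*(16 + 9*(-7)) + F(-37) = 1259*(16 + 9*(-7)) + (-14/3 + (-37)**2 + 6*(-37)) = 1259*(16 - 63) + (-14/3 + 1369 - 222) = 1259*(-47) + 3427/3 = -59173 + 3427/3 = -174092/3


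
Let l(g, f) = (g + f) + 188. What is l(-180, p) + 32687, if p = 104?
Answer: 32799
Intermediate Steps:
l(g, f) = 188 + f + g (l(g, f) = (f + g) + 188 = 188 + f + g)
l(-180, p) + 32687 = (188 + 104 - 180) + 32687 = 112 + 32687 = 32799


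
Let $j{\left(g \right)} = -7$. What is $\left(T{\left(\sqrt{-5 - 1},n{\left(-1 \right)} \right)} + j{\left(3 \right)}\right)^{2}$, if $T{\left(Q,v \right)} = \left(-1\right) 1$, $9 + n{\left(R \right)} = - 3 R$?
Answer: $64$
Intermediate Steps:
$n{\left(R \right)} = -9 - 3 R$
$T{\left(Q,v \right)} = -1$
$\left(T{\left(\sqrt{-5 - 1},n{\left(-1 \right)} \right)} + j{\left(3 \right)}\right)^{2} = \left(-1 - 7\right)^{2} = \left(-8\right)^{2} = 64$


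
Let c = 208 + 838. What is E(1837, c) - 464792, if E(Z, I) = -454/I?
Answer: -243086443/523 ≈ -4.6479e+5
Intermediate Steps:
c = 1046
E(1837, c) - 464792 = -454/1046 - 464792 = -454*1/1046 - 464792 = -227/523 - 464792 = -243086443/523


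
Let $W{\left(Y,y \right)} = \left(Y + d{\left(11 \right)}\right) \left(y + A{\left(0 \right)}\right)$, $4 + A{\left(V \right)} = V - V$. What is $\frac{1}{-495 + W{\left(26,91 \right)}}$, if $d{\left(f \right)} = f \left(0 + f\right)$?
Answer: $\frac{1}{12294} \approx 8.134 \cdot 10^{-5}$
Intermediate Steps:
$A{\left(V \right)} = -4$ ($A{\left(V \right)} = -4 + \left(V - V\right) = -4 + 0 = -4$)
$d{\left(f \right)} = f^{2}$ ($d{\left(f \right)} = f f = f^{2}$)
$W{\left(Y,y \right)} = \left(-4 + y\right) \left(121 + Y\right)$ ($W{\left(Y,y \right)} = \left(Y + 11^{2}\right) \left(y - 4\right) = \left(Y + 121\right) \left(-4 + y\right) = \left(121 + Y\right) \left(-4 + y\right) = \left(-4 + y\right) \left(121 + Y\right)$)
$\frac{1}{-495 + W{\left(26,91 \right)}} = \frac{1}{-495 + \left(-484 - 104 + 121 \cdot 91 + 26 \cdot 91\right)} = \frac{1}{-495 + \left(-484 - 104 + 11011 + 2366\right)} = \frac{1}{-495 + 12789} = \frac{1}{12294}$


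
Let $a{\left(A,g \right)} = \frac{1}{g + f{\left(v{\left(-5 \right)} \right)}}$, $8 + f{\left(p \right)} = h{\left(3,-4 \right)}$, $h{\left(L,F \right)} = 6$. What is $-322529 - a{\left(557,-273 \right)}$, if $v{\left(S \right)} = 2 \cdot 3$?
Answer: $- \frac{88695474}{275} \approx -3.2253 \cdot 10^{5}$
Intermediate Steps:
$v{\left(S \right)} = 6$
$f{\left(p \right)} = -2$ ($f{\left(p \right)} = -8 + 6 = -2$)
$a{\left(A,g \right)} = \frac{1}{-2 + g}$ ($a{\left(A,g \right)} = \frac{1}{g - 2} = \frac{1}{-2 + g}$)
$-322529 - a{\left(557,-273 \right)} = -322529 - \frac{1}{-2 - 273} = -322529 - \frac{1}{-275} = -322529 - - \frac{1}{275} = -322529 + \frac{1}{275} = - \frac{88695474}{275}$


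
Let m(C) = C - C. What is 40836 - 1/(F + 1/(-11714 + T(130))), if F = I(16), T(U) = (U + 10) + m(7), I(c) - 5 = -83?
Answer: 36865649802/902773 ≈ 40836.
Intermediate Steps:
I(c) = -78 (I(c) = 5 - 83 = -78)
m(C) = 0
T(U) = 10 + U (T(U) = (U + 10) + 0 = (10 + U) + 0 = 10 + U)
F = -78
40836 - 1/(F + 1/(-11714 + T(130))) = 40836 - 1/(-78 + 1/(-11714 + (10 + 130))) = 40836 - 1/(-78 + 1/(-11714 + 140)) = 40836 - 1/(-78 + 1/(-11574)) = 40836 - 1/(-78 - 1/11574) = 40836 - 1/(-902773/11574) = 40836 - 1*(-11574/902773) = 40836 + 11574/902773 = 36865649802/902773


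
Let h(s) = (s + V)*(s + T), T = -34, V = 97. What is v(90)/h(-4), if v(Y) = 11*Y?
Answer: -165/589 ≈ -0.28014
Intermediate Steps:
h(s) = (-34 + s)*(97 + s) (h(s) = (s + 97)*(s - 34) = (97 + s)*(-34 + s) = (-34 + s)*(97 + s))
v(90)/h(-4) = (11*90)/(-3298 + (-4)² + 63*(-4)) = 990/(-3298 + 16 - 252) = 990/(-3534) = 990*(-1/3534) = -165/589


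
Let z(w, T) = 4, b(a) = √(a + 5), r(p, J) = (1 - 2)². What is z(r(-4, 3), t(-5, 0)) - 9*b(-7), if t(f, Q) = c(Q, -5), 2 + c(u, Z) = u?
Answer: 4 - 9*I*√2 ≈ 4.0 - 12.728*I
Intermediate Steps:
c(u, Z) = -2 + u
r(p, J) = 1 (r(p, J) = (-1)² = 1)
t(f, Q) = -2 + Q
b(a) = √(5 + a)
z(r(-4, 3), t(-5, 0)) - 9*b(-7) = 4 - 9*√(5 - 7) = 4 - 9*I*√2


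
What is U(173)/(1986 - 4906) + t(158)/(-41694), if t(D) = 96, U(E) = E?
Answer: -1248897/20291080 ≈ -0.061549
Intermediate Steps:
U(173)/(1986 - 4906) + t(158)/(-41694) = 173/(1986 - 4906) + 96/(-41694) = 173/(-2920) + 96*(-1/41694) = 173*(-1/2920) - 16/6949 = -173/2920 - 16/6949 = -1248897/20291080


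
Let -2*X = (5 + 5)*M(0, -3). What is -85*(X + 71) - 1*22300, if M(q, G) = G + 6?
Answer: -27060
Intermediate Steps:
M(q, G) = 6 + G
X = -15 (X = -(5 + 5)*(6 - 3)/2 = -5*3 = -½*30 = -15)
-85*(X + 71) - 1*22300 = -85*(-15 + 71) - 1*22300 = -85*56 - 22300 = -4760 - 22300 = -27060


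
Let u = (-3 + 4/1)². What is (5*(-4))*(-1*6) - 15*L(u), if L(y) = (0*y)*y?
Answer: 120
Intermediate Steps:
u = 1 (u = (-3 + 4*1)² = (-3 + 4)² = 1² = 1)
L(y) = 0 (L(y) = 0*y = 0)
(5*(-4))*(-1*6) - 15*L(u) = (5*(-4))*(-1*6) - 15*0 = -20*(-6) + 0 = 120 + 0 = 120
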